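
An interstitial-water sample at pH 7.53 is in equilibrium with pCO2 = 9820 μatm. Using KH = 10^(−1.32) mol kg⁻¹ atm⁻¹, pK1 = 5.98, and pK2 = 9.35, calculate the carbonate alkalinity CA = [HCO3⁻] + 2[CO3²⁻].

CA = 17.2 mmol/kg

[CO2*] = KH · pCO2 = 10^(−1.32) × 9820×10^-6 = 4.700×10^-4 mol/kg
α₀ = 1/(1 + K1/[H⁺] + K1K2/[H⁺]²) = 1/(1 + 10^+1.55 + 10^-0.27) = 0.02701
DIC = [CO2*]/α₀ = 4.700×10^-4 / 0.02701 = 17.40 mmol/kg
CA = (α₁ + 2α₂)·DIC = (0.9585 + 2×0.01451) × 17.40 = 17.2 mmol/kg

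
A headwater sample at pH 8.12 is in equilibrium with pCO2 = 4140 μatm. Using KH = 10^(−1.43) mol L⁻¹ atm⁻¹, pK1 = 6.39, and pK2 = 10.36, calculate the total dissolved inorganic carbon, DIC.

DIC = 8.46 mmol/L

[CO2*] = KH · pCO2 = 10^(−1.43) × 4140×10^-6 = 1.538×10^-4 mol/L
α₀ = 1/(1 + K1/[H⁺] + K1K2/[H⁺]²) = 1/(1 + 10^+1.73 + 10^-0.51) = 0.01818
DIC = [CO2*]/α₀ = 1.538×10^-4 / 0.01818 = 8.46 mmol/L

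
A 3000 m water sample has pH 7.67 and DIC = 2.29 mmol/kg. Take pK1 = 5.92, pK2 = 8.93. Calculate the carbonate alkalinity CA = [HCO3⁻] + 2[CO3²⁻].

CA = [HCO3⁻] + 2[CO3²⁻] = (α₁ + 2α₂)·DIC
At pH 7.67: [H⁺]/K1 = 10^-1.75 = 0.017783, K2/[H⁺] = 10^-1.26 = 0.054954
α₁ = 1/(1 + 0.017783 + 0.054954) = 1/1.0727 = 0.9322; α₂ = α₁·K2/[H⁺] = 0.05123
α₁ + 2α₂ = 1.0347
CA = 1.0347 × 2.29 = 2.37 mmol/kg

CA = 2.37 mmol/kg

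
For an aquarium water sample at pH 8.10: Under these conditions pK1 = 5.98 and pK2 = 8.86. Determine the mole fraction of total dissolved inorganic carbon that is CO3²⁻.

α₂ = 0.147

α₂ = 1 / (1 + [H⁺]/K2 + [H⁺]²/(K1K2)) = 1 / (1 + 10^+0.76 + 10^-1.36)
   = 1 / (1 + 5.7544 + 0.043652) = 1/6.7981 = 0.1471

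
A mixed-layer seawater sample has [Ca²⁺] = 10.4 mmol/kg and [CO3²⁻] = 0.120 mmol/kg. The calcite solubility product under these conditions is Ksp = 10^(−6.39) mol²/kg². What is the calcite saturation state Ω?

Ω = 3.06

Ksp = 10^(−6.39) = 4.074×10^-7
Ω = [Ca²⁺][CO3²⁻]/Ksp = (10.4×10^-3)(0.120×10^-3) / 4.074×10^-7 = 3.06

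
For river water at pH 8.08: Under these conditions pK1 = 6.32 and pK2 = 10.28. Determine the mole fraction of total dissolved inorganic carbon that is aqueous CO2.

α₀ = 1 / (1 + K1/[H⁺] + K1K2/[H⁺]²) = 1 / (1 + 10^+1.76 + 10^-0.44)
   = 1 / (1 + 57.544 + 0.36308) = 1/58.907 = 0.01698

α₀ = 0.0170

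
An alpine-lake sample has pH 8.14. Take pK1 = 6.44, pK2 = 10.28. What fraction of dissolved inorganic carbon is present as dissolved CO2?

α₀ = 0.0194

α₀ = 1 / (1 + K1/[H⁺] + K1K2/[H⁺]²) = 1 / (1 + 10^+1.70 + 10^-0.44)
   = 1 / (1 + 50.119 + 0.36308) = 1/51.482 = 0.01942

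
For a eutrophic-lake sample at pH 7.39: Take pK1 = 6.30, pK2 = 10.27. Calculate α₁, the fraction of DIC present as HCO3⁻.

α₁ = 0.924

α₁ = 1 / (1 + [H⁺]/K1 + K2/[H⁺]) = 1 / (1 + 10^-1.09 + 10^-2.88)
   = 1 / (1 + 0.081283 + 0.0013183) = 1/1.0826 = 0.9237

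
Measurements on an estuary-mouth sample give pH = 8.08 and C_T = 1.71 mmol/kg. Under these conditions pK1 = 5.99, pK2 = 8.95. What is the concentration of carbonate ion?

α₂ = 1 / (1 + [H⁺]/K2 + [H⁺]²/(K1K2)) = 1 / (1 + 10^+0.87 + 10^-1.22)
   = 1 / (1 + 7.4131 + 0.060256) = 1/8.4734 = 0.1180
[CO3²⁻] = α₂ × DIC = 0.1180 × 1.71 = 0.202 mmol/kg

[CO3²⁻] = 0.202 mmol/kg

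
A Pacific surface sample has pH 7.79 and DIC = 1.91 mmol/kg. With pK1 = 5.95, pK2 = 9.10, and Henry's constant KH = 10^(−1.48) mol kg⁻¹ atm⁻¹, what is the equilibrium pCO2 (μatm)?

pCO2 = 784 μatm

α₀ = 1 / (1 + K1/[H⁺] + K1K2/[H⁺]²) = 1 / (1 + 10^+1.84 + 10^+0.53)
   = 1 / (1 + 69.183 + 3.3884) = 1/73.572 = 0.01359
[CO2*] = α₀ × DIC = 0.01359 × 1.91 = 0.02596 mmol/kg
pCO2 = [CO2*]/KH = 2.596×10^-5 / 3.311×10^-2 = 784 μatm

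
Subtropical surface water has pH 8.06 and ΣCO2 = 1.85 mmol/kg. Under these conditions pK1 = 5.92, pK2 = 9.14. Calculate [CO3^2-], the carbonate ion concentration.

α₂ = 1 / (1 + [H⁺]/K2 + [H⁺]²/(K1K2)) = 1 / (1 + 10^+1.08 + 10^-1.06)
   = 1 / (1 + 12.023 + 0.087096) = 1/13.110 = 0.07628
[CO3²⁻] = α₂ × DIC = 0.07628 × 1.85 = 0.141 mmol/kg

[CO3²⁻] = 0.141 mmol/kg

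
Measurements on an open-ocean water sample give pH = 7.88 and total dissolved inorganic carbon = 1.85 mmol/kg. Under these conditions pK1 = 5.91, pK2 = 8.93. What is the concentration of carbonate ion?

α₂ = 1 / (1 + [H⁺]/K2 + [H⁺]²/(K1K2)) = 1 / (1 + 10^+1.05 + 10^-0.92)
   = 1 / (1 + 11.220 + 0.12023) = 1/12.340 = 0.08103
[CO3²⁻] = α₂ × DIC = 0.08103 × 1.85 = 0.150 mmol/kg

[CO3²⁻] = 0.150 mmol/kg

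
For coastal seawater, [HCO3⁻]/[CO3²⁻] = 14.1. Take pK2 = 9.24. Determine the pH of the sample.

From K2 = [H⁺][CO3²⁻]/[HCO3⁻]:  pH = pK2 − log₁₀([HCO3⁻]/[CO3²⁻])
log₁₀(14.1) = +1.149
pH = 9.24 − (+1.149) = 8.09

pH = 8.09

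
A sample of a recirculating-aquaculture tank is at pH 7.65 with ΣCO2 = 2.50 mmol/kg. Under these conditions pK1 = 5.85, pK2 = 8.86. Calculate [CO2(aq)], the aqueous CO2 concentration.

[CO2*] = 0.0368 mmol/kg

α₀ = 1 / (1 + K1/[H⁺] + K1K2/[H⁺]²) = 1 / (1 + 10^+1.80 + 10^+0.59)
   = 1 / (1 + 63.096 + 3.8905) = 1/67.986 = 0.01471
[CO2*] = α₀ × DIC = 0.01471 × 2.50 = 0.0368 mmol/kg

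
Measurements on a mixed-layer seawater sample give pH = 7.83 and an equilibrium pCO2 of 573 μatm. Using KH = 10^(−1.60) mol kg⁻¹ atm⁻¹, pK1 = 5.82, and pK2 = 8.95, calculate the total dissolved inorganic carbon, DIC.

DIC = 1.60 mmol/kg

[CO2*] = KH · pCO2 = 10^(−1.60) × 573×10^-6 = 1.439×10^-5 mol/kg
α₀ = 1/(1 + K1/[H⁺] + K1K2/[H⁺]²) = 1/(1 + 10^+2.01 + 10^+0.89) = 0.009002
DIC = [CO2*]/α₀ = 1.439×10^-5 / 0.009002 = 1.60 mmol/kg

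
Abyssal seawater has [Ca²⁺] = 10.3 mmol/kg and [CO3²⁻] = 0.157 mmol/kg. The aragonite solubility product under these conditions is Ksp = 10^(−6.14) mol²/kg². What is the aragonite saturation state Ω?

Ksp = 10^(−6.14) = 7.244×10^-7
Ω = [Ca²⁺][CO3²⁻]/Ksp = (10.3×10^-3)(0.157×10^-3) / 7.244×10^-7 = 2.23

Ω = 2.23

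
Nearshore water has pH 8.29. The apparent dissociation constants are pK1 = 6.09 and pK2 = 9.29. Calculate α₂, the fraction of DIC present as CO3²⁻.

α₂ = 1 / (1 + [H⁺]/K2 + [H⁺]²/(K1K2)) = 1 / (1 + 10^+1.00 + 10^-1.20)
   = 1 / (1 + 10.000 + 0.063096) = 1/11.063 = 0.09039

α₂ = 0.0904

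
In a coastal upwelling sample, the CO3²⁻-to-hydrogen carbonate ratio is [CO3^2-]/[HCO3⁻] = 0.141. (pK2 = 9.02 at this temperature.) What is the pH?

From K2 = [H⁺][CO3^2-]/[HCO3⁻]:  pH = pK2 + log₁₀([CO3^2-]/[HCO3⁻])
log₁₀(0.141) = -0.851
pH = 9.02 + (-0.851) = 8.17

pH = 8.17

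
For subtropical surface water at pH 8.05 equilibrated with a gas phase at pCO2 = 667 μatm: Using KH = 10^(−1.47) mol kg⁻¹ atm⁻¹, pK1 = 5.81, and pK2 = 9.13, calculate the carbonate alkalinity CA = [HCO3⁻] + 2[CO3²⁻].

[CO2*] = KH · pCO2 = 10^(−1.47) × 667×10^-6 = 2.260×10^-5 mol/kg
α₀ = 1/(1 + K1/[H⁺] + K1K2/[H⁺]²) = 1/(1 + 10^+2.24 + 10^+1.16) = 0.005284
DIC = [CO2*]/α₀ = 2.260×10^-5 / 0.005284 = 4.277 mmol/kg
CA = (α₁ + 2α₂)·DIC = (0.9183 + 2×0.07638) × 4.277 = 4.58 mmol/kg

CA = 4.58 mmol/kg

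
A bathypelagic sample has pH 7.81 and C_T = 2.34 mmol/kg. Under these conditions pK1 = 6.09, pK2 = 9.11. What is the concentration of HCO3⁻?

α₁ = 1 / (1 + [H⁺]/K1 + K2/[H⁺]) = 1 / (1 + 10^-1.72 + 10^-1.30)
   = 1 / (1 + 0.019055 + 0.050119) = 1/1.0692 = 0.9353
[HCO3⁻] = α₁ × DIC = 0.9353 × 2.34 = 2.19 mmol/kg

[HCO3⁻] = 2.19 mmol/kg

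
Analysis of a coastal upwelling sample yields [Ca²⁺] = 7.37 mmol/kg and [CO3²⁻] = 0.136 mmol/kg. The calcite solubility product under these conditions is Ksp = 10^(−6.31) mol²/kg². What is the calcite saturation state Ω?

Ksp = 10^(−6.31) = 4.898×10^-7
Ω = [Ca²⁺][CO3²⁻]/Ksp = (7.37×10^-3)(0.136×10^-3) / 4.898×10^-7 = 2.05

Ω = 2.05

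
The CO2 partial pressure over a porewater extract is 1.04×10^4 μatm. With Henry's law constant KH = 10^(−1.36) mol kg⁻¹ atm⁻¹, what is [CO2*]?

KH = 10^(−1.36) = 4.365×10^-2 mol kg⁻¹ atm⁻¹
[CO2*] = KH · pCO2 = 4.365×10^-2 × 1.04×10^4×10^-6 atm = 4.54×10^-4 mol/kg

[CO2*] = 454 μmol/kg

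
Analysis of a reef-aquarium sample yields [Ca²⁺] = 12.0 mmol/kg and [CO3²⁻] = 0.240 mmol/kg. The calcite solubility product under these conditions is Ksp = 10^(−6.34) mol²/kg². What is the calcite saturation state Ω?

Ksp = 10^(−6.34) = 4.571×10^-7
Ω = [Ca²⁺][CO3²⁻]/Ksp = (12.0×10^-3)(0.240×10^-3) / 4.571×10^-7 = 6.30

Ω = 6.30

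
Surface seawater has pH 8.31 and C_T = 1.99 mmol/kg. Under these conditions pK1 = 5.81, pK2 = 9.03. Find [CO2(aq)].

α₀ = 1 / (1 + K1/[H⁺] + K1K2/[H⁺]²) = 1 / (1 + 10^+2.50 + 10^+1.78)
   = 1 / (1 + 316.23 + 60.256) = 1/377.48 = 0.002649
[CO2*] = α₀ × DIC = 0.002649 × 1.99 = 0.00527 mmol/kg = 5.27 μmol/kg

[CO2*] = 5.27 μmol/kg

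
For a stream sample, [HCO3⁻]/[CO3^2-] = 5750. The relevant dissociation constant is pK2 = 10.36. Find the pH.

pH = 6.60

From K2 = [H⁺][CO3^2-]/[HCO3⁻]:  pH = pK2 − log₁₀([HCO3⁻]/[CO3^2-])
log₁₀(5750) = +3.760
pH = 10.36 − (+3.760) = 6.60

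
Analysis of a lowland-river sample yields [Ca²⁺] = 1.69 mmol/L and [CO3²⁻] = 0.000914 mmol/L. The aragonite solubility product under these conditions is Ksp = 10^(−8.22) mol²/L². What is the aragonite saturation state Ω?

Ksp = 10^(−8.22) = 6.026×10^-9
Ω = [Ca²⁺][CO3²⁻]/Ksp = (1.69×10^-3)(0.000914×10^-3) / 6.026×10^-9 = 0.256

Ω = 0.256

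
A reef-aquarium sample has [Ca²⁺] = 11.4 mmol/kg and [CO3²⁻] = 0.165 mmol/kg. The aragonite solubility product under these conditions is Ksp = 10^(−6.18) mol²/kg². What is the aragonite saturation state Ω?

Ksp = 10^(−6.18) = 6.607×10^-7
Ω = [Ca²⁺][CO3²⁻]/Ksp = (11.4×10^-3)(0.165×10^-3) / 6.607×10^-7 = 2.85

Ω = 2.85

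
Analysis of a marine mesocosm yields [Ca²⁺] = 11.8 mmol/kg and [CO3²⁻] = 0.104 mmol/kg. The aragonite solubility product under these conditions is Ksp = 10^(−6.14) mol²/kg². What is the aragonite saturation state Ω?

Ω = 1.69

Ksp = 10^(−6.14) = 7.244×10^-7
Ω = [Ca²⁺][CO3²⁻]/Ksp = (11.8×10^-3)(0.104×10^-3) / 7.244×10^-7 = 1.69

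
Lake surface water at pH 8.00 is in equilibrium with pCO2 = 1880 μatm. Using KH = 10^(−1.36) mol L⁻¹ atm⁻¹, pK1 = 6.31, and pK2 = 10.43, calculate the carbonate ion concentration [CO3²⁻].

[CO3²⁻] = 14.9 μmol/L

[CO2*] = KH · pCO2 = 10^(−1.36) × 1880×10^-6 = 8.206×10^-5 mol/L
α₀ = 1/(1 + K1/[H⁺] + K1K2/[H⁺]²) = 1/(1 + 10^+1.69 + 10^-0.74) = 0.01994
DIC = [CO2*]/α₀ = 8.206×10^-5 / 0.01994 = 4.116 mmol/L
[CO3²⁻] = α₂·DIC; α₂ = 0.003628, so [CO3²⁻] = 0.003628 × 4.116 = 0.0149 mmol/L = 14.9 μmol/L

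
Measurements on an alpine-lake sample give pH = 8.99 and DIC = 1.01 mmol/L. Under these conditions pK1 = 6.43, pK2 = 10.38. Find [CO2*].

α₀ = 1 / (1 + K1/[H⁺] + K1K2/[H⁺]²) = 1 / (1 + 10^+2.56 + 10^+1.17)
   = 1 / (1 + 363.08 + 14.791) = 1/378.87 = 0.002639
[CO2*] = α₀ × DIC = 0.002639 × 1.01 = 0.00267 mmol/L = 2.67 μmol/L

[CO2*] = 2.67 μmol/L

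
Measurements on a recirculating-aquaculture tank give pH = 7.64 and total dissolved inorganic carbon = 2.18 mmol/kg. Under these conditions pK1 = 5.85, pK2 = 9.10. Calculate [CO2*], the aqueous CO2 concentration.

α₀ = 1 / (1 + K1/[H⁺] + K1K2/[H⁺]²) = 1 / (1 + 10^+1.79 + 10^+0.33)
   = 1 / (1 + 61.660 + 2.1380) = 1/64.797 = 0.01543
[CO2*] = α₀ × DIC = 0.01543 × 2.18 = 0.0336 mmol/kg

[CO2*] = 0.0336 mmol/kg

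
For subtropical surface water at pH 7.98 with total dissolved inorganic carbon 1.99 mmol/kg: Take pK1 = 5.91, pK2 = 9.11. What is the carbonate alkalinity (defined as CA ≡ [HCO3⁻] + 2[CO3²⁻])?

CA = 2.11 mmol/kg

CA = [HCO3⁻] + 2[CO3²⁻] = (α₁ + 2α₂)·DIC
At pH 7.98: [H⁺]/K1 = 10^-2.07 = 0.0085114, K2/[H⁺] = 10^-1.13 = 0.074131
α₁ = 1/(1 + 0.0085114 + 0.074131) = 1/1.0826 = 0.9237; α₂ = α₁·K2/[H⁺] = 0.06847
α₁ + 2α₂ = 1.0606
CA = 1.0606 × 1.99 = 2.11 mmol/kg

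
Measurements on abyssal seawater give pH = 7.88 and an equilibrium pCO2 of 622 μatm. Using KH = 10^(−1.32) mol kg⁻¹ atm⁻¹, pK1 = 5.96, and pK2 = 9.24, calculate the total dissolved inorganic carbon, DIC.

[CO2*] = KH · pCO2 = 10^(−1.32) × 622×10^-6 = 2.977×10^-5 mol/kg
α₀ = 1/(1 + K1/[H⁺] + K1K2/[H⁺]²) = 1/(1 + 10^+1.92 + 10^+0.56) = 0.01139
DIC = [CO2*]/α₀ = 2.977×10^-5 / 0.01139 = 2.61 mmol/kg

DIC = 2.61 mmol/kg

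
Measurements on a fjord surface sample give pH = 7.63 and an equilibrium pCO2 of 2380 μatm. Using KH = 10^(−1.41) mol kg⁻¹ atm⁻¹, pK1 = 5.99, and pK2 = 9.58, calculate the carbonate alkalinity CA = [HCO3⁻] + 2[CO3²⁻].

[CO2*] = KH · pCO2 = 10^(−1.41) × 2380×10^-6 = 9.259×10^-5 mol/kg
α₀ = 1/(1 + K1/[H⁺] + K1K2/[H⁺]²) = 1/(1 + 10^+1.64 + 10^-0.31) = 0.02215
DIC = [CO2*]/α₀ = 9.259×10^-5 / 0.02215 = 4.180 mmol/kg
CA = (α₁ + 2α₂)·DIC = (0.9670 + 2×0.01085) × 4.180 = 4.13 mmol/kg

CA = 4.13 mmol/kg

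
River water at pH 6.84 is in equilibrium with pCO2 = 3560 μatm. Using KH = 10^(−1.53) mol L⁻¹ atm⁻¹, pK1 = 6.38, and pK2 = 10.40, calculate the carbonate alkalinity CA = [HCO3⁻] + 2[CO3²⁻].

[CO2*] = KH · pCO2 = 10^(−1.53) × 3560×10^-6 = 1.051×10^-4 mol/L
α₀ = 1/(1 + K1/[H⁺] + K1K2/[H⁺]²) = 1/(1 + 10^+0.46 + 10^-3.10) = 0.2574
DIC = [CO2*]/α₀ = 1.051×10^-4 / 0.2574 = 0.4082 mmol/L
CA = (α₁ + 2α₂)·DIC = (0.7424 + 2×0.0002045) × 0.4082 = 0.303 mmol/L

CA = 0.303 mmol/L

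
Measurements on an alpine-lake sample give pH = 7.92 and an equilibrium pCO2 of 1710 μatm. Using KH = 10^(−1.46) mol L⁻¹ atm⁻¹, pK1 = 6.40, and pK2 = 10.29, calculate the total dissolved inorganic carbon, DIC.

[CO2*] = KH · pCO2 = 10^(−1.46) × 1710×10^-6 = 5.929×10^-5 mol/L
α₀ = 1/(1 + K1/[H⁺] + K1K2/[H⁺]²) = 1/(1 + 10^+1.52 + 10^-0.85) = 0.02919
DIC = [CO2*]/α₀ = 5.929×10^-5 / 0.02919 = 2.03 mmol/L

DIC = 2.03 mmol/L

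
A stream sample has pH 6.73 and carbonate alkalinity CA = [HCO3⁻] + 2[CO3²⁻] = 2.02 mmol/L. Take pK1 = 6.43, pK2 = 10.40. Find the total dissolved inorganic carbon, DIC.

CA = [HCO3⁻] + 2[CO3²⁻] = (α₁ + 2α₂)·DIC
At pH 6.73: [H⁺]/K1 = 10^-0.30 = 0.50119, K2/[H⁺] = 10^-3.67 = 0.00021380
α₁ = 1/(1 + 0.50119 + 0.00021380) = 1/1.5014 = 0.6660; α₂ = α₁·K2/[H⁺] = 0.0001424
α₁ + 2α₂ = 0.6663
DIC = CA / (α₁ + 2α₂) = 2.02 / 0.6663 = 3.03 mmol/L

DIC = 3.03 mmol/L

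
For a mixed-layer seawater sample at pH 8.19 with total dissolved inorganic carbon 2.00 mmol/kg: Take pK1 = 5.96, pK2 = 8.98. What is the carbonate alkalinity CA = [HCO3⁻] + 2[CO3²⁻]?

CA = [HCO3⁻] + 2[CO3²⁻] = (α₁ + 2α₂)·DIC
At pH 8.19: [H⁺]/K1 = 10^-2.23 = 0.0058884, K2/[H⁺] = 10^-0.79 = 0.16218
α₁ = 1/(1 + 0.0058884 + 0.16218) = 1/1.1681 = 0.8561; α₂ = α₁·K2/[H⁺] = 0.1388
α₁ + 2α₂ = 1.1338
CA = 1.1338 × 2.00 = 2.27 mmol/kg

CA = 2.27 mmol/kg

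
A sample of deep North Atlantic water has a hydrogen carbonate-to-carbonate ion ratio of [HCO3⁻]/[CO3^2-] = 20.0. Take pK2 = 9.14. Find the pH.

pH = 7.84

From K2 = [H⁺][CO3^2-]/[HCO3⁻]:  pH = pK2 − log₁₀([HCO3⁻]/[CO3^2-])
log₁₀(20.0) = +1.301
pH = 9.14 − (+1.301) = 7.84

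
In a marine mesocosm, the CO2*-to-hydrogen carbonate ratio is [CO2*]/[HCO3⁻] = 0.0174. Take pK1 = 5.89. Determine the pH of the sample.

pH = 7.65

From K1 = [H⁺][HCO3⁻]/[CO2*]:  pH = pK1 − log₁₀([CO2*]/[HCO3⁻])
log₁₀(0.0174) = -1.759
pH = 5.89 − (-1.759) = 7.65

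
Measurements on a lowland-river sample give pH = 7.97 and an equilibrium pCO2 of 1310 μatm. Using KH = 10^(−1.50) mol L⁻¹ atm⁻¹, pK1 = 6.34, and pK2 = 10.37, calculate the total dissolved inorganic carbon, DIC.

DIC = 1.82 mmol/L

[CO2*] = KH · pCO2 = 10^(−1.50) × 1310×10^-6 = 4.143×10^-5 mol/L
α₀ = 1/(1 + K1/[H⁺] + K1K2/[H⁺]²) = 1/(1 + 10^+1.63 + 10^-0.77) = 0.02282
DIC = [CO2*]/α₀ = 4.143×10^-5 / 0.02282 = 1.82 mmol/L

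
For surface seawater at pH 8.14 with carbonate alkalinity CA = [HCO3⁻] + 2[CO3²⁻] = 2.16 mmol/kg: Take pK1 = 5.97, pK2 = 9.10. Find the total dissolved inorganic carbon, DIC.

CA = [HCO3⁻] + 2[CO3²⁻] = (α₁ + 2α₂)·DIC
At pH 8.14: [H⁺]/K1 = 10^-2.17 = 0.0067608, K2/[H⁺] = 10^-0.96 = 0.10965
α₁ = 1/(1 + 0.0067608 + 0.10965) = 1/1.1164 = 0.8957; α₂ = α₁·K2/[H⁺] = 0.09821
α₁ + 2α₂ = 1.0922
DIC = CA / (α₁ + 2α₂) = 2.16 / 1.0922 = 1.98 mmol/kg

DIC = 1.98 mmol/kg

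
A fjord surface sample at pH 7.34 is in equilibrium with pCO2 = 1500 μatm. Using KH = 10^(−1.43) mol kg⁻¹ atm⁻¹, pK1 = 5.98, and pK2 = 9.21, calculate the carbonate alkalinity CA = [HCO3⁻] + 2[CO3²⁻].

[CO2*] = KH · pCO2 = 10^(−1.43) × 1500×10^-6 = 5.573×10^-5 mol/kg
α₀ = 1/(1 + K1/[H⁺] + K1K2/[H⁺]²) = 1/(1 + 10^+1.36 + 10^-0.51) = 0.04129
DIC = [CO2*]/α₀ = 5.573×10^-5 / 0.04129 = 1.350 mmol/kg
CA = (α₁ + 2α₂)·DIC = (0.9459 + 2×0.01276) × 1.350 = 1.31 mmol/kg

CA = 1.31 mmol/kg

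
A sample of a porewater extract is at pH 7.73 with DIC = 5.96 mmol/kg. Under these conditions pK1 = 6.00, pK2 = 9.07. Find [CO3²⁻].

α₂ = 1 / (1 + [H⁺]/K2 + [H⁺]²/(K1K2)) = 1 / (1 + 10^+1.34 + 10^-0.39)
   = 1 / (1 + 21.878 + 0.40738) = 1/23.285 = 0.04295
[CO3²⁻] = α₂ × DIC = 0.04295 × 5.96 = 0.256 mmol/kg

[CO3²⁻] = 0.256 mmol/kg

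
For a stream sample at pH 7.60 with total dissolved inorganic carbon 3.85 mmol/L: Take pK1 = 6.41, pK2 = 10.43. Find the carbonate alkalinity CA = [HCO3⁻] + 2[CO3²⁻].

CA = [HCO3⁻] + 2[CO3²⁻] = (α₁ + 2α₂)·DIC
At pH 7.60: [H⁺]/K1 = 10^-1.19 = 0.064565, K2/[H⁺] = 10^-2.83 = 0.0014791
α₁ = 1/(1 + 0.064565 + 0.0014791) = 1/1.0660 = 0.9380; α₂ = α₁·K2/[H⁺] = 0.001387
α₁ + 2α₂ = 0.9408
CA = 0.9408 × 3.85 = 3.62 mmol/L

CA = 3.62 mmol/L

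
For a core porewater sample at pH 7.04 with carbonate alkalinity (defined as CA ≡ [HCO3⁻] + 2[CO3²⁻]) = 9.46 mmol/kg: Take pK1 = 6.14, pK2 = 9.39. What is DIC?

CA = [HCO3⁻] + 2[CO3²⁻] = (α₁ + 2α₂)·DIC
At pH 7.04: [H⁺]/K1 = 10^-0.90 = 0.12589, K2/[H⁺] = 10^-2.35 = 0.0044668
α₁ = 1/(1 + 0.12589 + 0.0044668) = 1/1.1304 = 0.8847; α₂ = α₁·K2/[H⁺] = 0.003952
α₁ + 2α₂ = 0.8926
DIC = CA / (α₁ + 2α₂) = 9.46 / 0.8926 = 10.6 mmol/kg

DIC = 10.6 mmol/kg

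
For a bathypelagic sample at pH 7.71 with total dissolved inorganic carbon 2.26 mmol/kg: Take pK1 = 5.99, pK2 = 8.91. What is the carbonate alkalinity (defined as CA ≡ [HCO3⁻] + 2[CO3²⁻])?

CA = 2.35 mmol/kg

CA = [HCO3⁻] + 2[CO3²⁻] = (α₁ + 2α₂)·DIC
At pH 7.71: [H⁺]/K1 = 10^-1.72 = 0.019055, K2/[H⁺] = 10^-1.20 = 0.063096
α₁ = 1/(1 + 0.019055 + 0.063096) = 1/1.0822 = 0.9241; α₂ = α₁·K2/[H⁺] = 0.05831
α₁ + 2α₂ = 1.0407
CA = 1.0407 × 2.26 = 2.35 mmol/kg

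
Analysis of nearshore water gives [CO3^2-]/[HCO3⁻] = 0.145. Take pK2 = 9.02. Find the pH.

pH = 8.18

From K2 = [H⁺][CO3^2-]/[HCO3⁻]:  pH = pK2 + log₁₀([CO3^2-]/[HCO3⁻])
log₁₀(0.145) = -0.839
pH = 9.02 + (-0.839) = 8.18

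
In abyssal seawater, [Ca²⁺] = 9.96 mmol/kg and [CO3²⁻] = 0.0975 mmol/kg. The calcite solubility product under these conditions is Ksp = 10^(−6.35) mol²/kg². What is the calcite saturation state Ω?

Ksp = 10^(−6.35) = 4.467×10^-7
Ω = [Ca²⁺][CO3²⁻]/Ksp = (9.96×10^-3)(0.0975×10^-3) / 4.467×10^-7 = 2.17

Ω = 2.17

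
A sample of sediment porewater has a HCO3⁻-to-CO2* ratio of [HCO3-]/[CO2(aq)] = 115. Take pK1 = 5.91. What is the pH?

From K1 = [H⁺][HCO3-]/[CO2(aq)]:  pH = pK1 + log₁₀([HCO3-]/[CO2(aq)])
log₁₀(115) = +2.061
pH = 5.91 + (+2.061) = 7.97

pH = 7.97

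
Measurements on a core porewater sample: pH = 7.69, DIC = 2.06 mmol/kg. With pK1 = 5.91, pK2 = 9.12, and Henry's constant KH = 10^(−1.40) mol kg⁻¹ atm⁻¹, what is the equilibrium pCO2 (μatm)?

pCO2 = 815 μatm

α₀ = 1 / (1 + K1/[H⁺] + K1K2/[H⁺]²) = 1 / (1 + 10^+1.78 + 10^+0.35)
   = 1 / (1 + 60.256 + 2.2387) = 1/63.495 = 0.01575
[CO2*] = α₀ × DIC = 0.01575 × 2.06 = 0.03244 mmol/kg
pCO2 = [CO2*]/KH = 3.244×10^-5 / 3.981×10^-2 = 815 μatm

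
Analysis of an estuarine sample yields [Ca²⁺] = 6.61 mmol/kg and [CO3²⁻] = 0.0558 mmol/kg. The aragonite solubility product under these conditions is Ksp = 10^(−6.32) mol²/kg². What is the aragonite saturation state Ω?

Ksp = 10^(−6.32) = 4.786×10^-7
Ω = [Ca²⁺][CO3²⁻]/Ksp = (6.61×10^-3)(0.0558×10^-3) / 4.786×10^-7 = 0.771

Ω = 0.771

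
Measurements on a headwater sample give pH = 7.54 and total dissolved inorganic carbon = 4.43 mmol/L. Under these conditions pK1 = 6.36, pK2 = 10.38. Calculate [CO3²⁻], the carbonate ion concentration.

[CO3²⁻] = 6.00 μmol/L

α₂ = 1 / (1 + [H⁺]/K2 + [H⁺]²/(K1K2)) = 1 / (1 + 10^+2.84 + 10^+1.66)
   = 1 / (1 + 691.83 + 45.709) = 1/738.54 = 0.001354
[CO3²⁻] = α₂ × DIC = 0.001354 × 4.43 = 0.00600 mmol/L = 6.00 μmol/L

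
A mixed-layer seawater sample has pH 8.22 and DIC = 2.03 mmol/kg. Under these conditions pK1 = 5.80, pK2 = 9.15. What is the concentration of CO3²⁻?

α₂ = 1 / (1 + [H⁺]/K2 + [H⁺]²/(K1K2)) = 1 / (1 + 10^+0.93 + 10^-1.49)
   = 1 / (1 + 8.5114 + 0.032359) = 1/9.5437 = 0.1048
[CO3²⁻] = α₂ × DIC = 0.1048 × 2.03 = 0.213 mmol/kg

[CO3²⁻] = 0.213 mmol/kg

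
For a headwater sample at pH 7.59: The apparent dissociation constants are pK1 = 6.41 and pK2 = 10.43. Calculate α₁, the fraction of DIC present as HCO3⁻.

α₁ = 0.937

α₁ = 1 / (1 + [H⁺]/K1 + K2/[H⁺]) = 1 / (1 + 10^-1.18 + 10^-2.84)
   = 1 / (1 + 0.066069 + 0.0014454) = 1/1.0675 = 0.9368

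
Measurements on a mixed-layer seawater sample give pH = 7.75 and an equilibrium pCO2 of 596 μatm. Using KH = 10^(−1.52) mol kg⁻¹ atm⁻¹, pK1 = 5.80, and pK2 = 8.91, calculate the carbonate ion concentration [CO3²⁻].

[CO3²⁻] = 0.111 mmol/kg

[CO2*] = KH · pCO2 = 10^(−1.52) × 596×10^-6 = 1.800×10^-5 mol/kg
α₀ = 1/(1 + K1/[H⁺] + K1K2/[H⁺]²) = 1/(1 + 10^+1.95 + 10^+0.79) = 0.01039
DIC = [CO2*]/α₀ = 1.800×10^-5 / 0.01039 = 1.733 mmol/kg
[CO3²⁻] = α₂·DIC; α₂ = 0.06403, so [CO3²⁻] = 0.06403 × 1.733 = 0.111 mmol/kg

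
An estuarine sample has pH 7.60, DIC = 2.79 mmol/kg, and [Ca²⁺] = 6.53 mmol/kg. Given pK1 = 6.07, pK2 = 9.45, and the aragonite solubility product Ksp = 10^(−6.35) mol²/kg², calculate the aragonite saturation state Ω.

Ω = 0.552

α₂ = 1 / (1 + [H⁺]/K2 + [H⁺]²/(K1K2)) = 1 / (1 + 10^+1.85 + 10^+0.32)
   = 1 / (1 + 70.795 + 2.0893) = 1/73.884 = 0.01353
[CO3²⁻] = α₂ × DIC = 0.01353 × 2.79 = 0.03776 mmol/kg
Ksp = 10^(−6.35) = 4.467×10^-7
Ω = [Ca²⁺][CO3²⁻]/Ksp = (6.53×10^-3)(3.776×10^-5) / 4.467×10^-7 = 0.552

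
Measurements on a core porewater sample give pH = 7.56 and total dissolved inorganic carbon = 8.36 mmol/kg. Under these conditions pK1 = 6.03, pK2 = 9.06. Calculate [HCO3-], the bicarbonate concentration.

α₁ = 1 / (1 + [H⁺]/K1 + K2/[H⁺]) = 1 / (1 + 10^-1.53 + 10^-1.50)
   = 1 / (1 + 0.029512 + 0.031623) = 1/1.0611 = 0.9424
[HCO3⁻] = α₁ × DIC = 0.9424 × 8.36 = 7.88 mmol/kg

[HCO3⁻] = 7.88 mmol/kg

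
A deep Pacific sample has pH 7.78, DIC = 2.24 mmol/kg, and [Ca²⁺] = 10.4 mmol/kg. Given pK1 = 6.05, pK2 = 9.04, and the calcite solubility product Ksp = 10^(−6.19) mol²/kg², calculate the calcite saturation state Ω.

Ω = 1.85

α₂ = 1 / (1 + [H⁺]/K2 + [H⁺]²/(K1K2)) = 1 / (1 + 10^+1.26 + 10^-0.47)
   = 1 / (1 + 18.197 + 0.33884) = 1/19.536 = 0.05119
[CO3²⁻] = α₂ × DIC = 0.05119 × 2.24 = 0.1147 mmol/kg
Ksp = 10^(−6.19) = 6.457×10^-7
Ω = [Ca²⁺][CO3²⁻]/Ksp = (10.4×10^-3)(1.147×10^-4) / 6.457×10^-7 = 1.85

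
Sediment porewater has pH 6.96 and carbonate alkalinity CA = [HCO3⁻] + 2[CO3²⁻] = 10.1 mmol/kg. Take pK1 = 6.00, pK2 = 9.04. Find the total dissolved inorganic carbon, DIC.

DIC = 11.1 mmol/kg

CA = [HCO3⁻] + 2[CO3²⁻] = (α₁ + 2α₂)·DIC
At pH 6.96: [H⁺]/K1 = 10^-0.96 = 0.10965, K2/[H⁺] = 10^-2.08 = 0.0083176
α₁ = 1/(1 + 0.10965 + 0.0083176) = 1/1.1180 = 0.8945; α₂ = α₁·K2/[H⁺] = 0.007440
α₁ + 2α₂ = 0.9094
DIC = CA / (α₁ + 2α₂) = 10.1 / 0.9094 = 11.1 mmol/kg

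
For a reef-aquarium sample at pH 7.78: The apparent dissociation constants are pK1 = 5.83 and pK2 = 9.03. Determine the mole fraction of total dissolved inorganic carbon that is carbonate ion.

α₂ = 1 / (1 + [H⁺]/K2 + [H⁺]²/(K1K2)) = 1 / (1 + 10^+1.25 + 10^-0.70)
   = 1 / (1 + 17.783 + 0.19953) = 1/18.982 = 0.05268

α₂ = 0.0527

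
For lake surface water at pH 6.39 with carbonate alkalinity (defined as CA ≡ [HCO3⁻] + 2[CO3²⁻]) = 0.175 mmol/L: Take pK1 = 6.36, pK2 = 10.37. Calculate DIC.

DIC = 0.338 mmol/L

CA = [HCO3⁻] + 2[CO3²⁻] = (α₁ + 2α₂)·DIC
At pH 6.39: [H⁺]/K1 = 10^-0.03 = 0.93325, K2/[H⁺] = 10^-3.98 = 0.00010471
α₁ = 1/(1 + 0.93325 + 0.00010471) = 1/1.9334 = 0.5172; α₂ = α₁·K2/[H⁺] = 5.416×10^-5
α₁ + 2α₂ = 0.5173
DIC = CA / (α₁ + 2α₂) = 0.175 / 0.5173 = 0.338 mmol/L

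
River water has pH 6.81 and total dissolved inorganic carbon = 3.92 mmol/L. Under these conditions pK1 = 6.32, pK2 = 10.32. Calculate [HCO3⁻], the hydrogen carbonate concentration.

α₁ = 1 / (1 + [H⁺]/K1 + K2/[H⁺]) = 1 / (1 + 10^-0.49 + 10^-3.51)
   = 1 / (1 + 0.32359 + 0.00030903) = 1/1.3239 = 0.7553
[HCO3⁻] = α₁ × DIC = 0.7553 × 3.92 = 2.96 mmol/L

[HCO3⁻] = 2.96 mmol/L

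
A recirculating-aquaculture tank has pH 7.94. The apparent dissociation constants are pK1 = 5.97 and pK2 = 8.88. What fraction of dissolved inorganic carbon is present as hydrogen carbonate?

α₁ = 0.888

α₁ = 1 / (1 + [H⁺]/K1 + K2/[H⁺]) = 1 / (1 + 10^-1.97 + 10^-0.94)
   = 1 / (1 + 0.010715 + 0.11482) = 1/1.1255 = 0.8885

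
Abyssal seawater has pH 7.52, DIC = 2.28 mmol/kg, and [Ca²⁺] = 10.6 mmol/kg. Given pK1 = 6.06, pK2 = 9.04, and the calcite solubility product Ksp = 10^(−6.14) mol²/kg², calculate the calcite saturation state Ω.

α₂ = 1 / (1 + [H⁺]/K2 + [H⁺]²/(K1K2)) = 1 / (1 + 10^+1.52 + 10^+0.06)
   = 1 / (1 + 33.113 + 1.1482) = 1/35.261 = 0.02836
[CO3²⁻] = α₂ × DIC = 0.02836 × 2.28 = 0.06466 mmol/kg
Ksp = 10^(−6.14) = 7.244×10^-7
Ω = [Ca²⁺][CO3²⁻]/Ksp = (10.6×10^-3)(6.466×10^-5) / 7.244×10^-7 = 0.946

Ω = 0.946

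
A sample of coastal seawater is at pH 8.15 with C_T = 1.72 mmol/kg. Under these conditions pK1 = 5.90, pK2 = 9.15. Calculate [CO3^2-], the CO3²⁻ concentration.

α₂ = 1 / (1 + [H⁺]/K2 + [H⁺]²/(K1K2)) = 1 / (1 + 10^+1.00 + 10^-1.25)
   = 1 / (1 + 10.000 + 0.056234) = 1/11.056 = 0.09045
[CO3²⁻] = α₂ × DIC = 0.09045 × 1.72 = 0.156 mmol/kg

[CO3²⁻] = 0.156 mmol/kg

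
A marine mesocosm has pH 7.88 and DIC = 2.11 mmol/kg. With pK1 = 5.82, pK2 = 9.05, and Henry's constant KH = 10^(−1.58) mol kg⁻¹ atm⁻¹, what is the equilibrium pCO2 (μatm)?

α₀ = 1 / (1 + K1/[H⁺] + K1K2/[H⁺]²) = 1 / (1 + 10^+2.06 + 10^+0.89)
   = 1 / (1 + 114.82 + 7.7625) = 1/123.58 = 0.008092
[CO2*] = α₀ × DIC = 0.008092 × 2.11 = 0.01707 mmol/kg = 17.07 μmol/kg
pCO2 = [CO2*]/KH = 1.707×10^-5 / 2.630×10^-2 = 649 μatm

pCO2 = 649 μatm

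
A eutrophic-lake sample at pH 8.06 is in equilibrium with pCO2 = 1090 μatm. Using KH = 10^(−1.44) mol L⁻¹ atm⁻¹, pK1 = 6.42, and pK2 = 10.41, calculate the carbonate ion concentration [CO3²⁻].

[CO2*] = KH · pCO2 = 10^(−1.44) × 1090×10^-6 = 3.958×10^-5 mol/L
α₀ = 1/(1 + K1/[H⁺] + K1K2/[H⁺]²) = 1/(1 + 10^+1.64 + 10^-0.71) = 0.02230
DIC = [CO2*]/α₀ = 3.958×10^-5 / 0.02230 = 1.775 mmol/L
[CO3²⁻] = α₂·DIC; α₂ = 0.004348, so [CO3²⁻] = 0.004348 × 1.775 = 0.00772 mmol/L = 7.72 μmol/L

[CO3²⁻] = 7.72 μmol/L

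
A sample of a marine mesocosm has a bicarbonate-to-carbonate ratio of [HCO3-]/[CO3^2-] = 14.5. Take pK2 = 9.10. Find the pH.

From K2 = [H⁺][CO3^2-]/[HCO3-]:  pH = pK2 − log₁₀([HCO3-]/[CO3^2-])
log₁₀(14.5) = +1.161
pH = 9.10 − (+1.161) = 7.94

pH = 7.94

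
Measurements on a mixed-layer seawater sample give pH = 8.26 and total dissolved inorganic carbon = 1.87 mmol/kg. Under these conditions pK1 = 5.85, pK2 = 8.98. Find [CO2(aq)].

α₀ = 1 / (1 + K1/[H⁺] + K1K2/[H⁺]²) = 1 / (1 + 10^+2.41 + 10^+1.69)
   = 1 / (1 + 257.04 + 48.978) = 1/307.02 = 0.003257
[CO2*] = α₀ × DIC = 0.003257 × 1.87 = 0.00609 mmol/kg = 6.09 μmol/kg

[CO2*] = 6.09 μmol/kg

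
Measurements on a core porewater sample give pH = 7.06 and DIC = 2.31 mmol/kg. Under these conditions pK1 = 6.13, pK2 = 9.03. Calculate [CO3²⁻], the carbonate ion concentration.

[CO3²⁻] = 0.0219 mmol/kg

α₂ = 1 / (1 + [H⁺]/K2 + [H⁺]²/(K1K2)) = 1 / (1 + 10^+1.97 + 10^+1.04)
   = 1 / (1 + 93.325 + 10.965) = 1/105.29 = 0.009498
[CO3²⁻] = α₂ × DIC = 0.009498 × 2.31 = 0.0219 mmol/kg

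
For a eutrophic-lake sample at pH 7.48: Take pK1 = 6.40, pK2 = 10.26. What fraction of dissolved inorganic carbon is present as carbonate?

α₂ = 1 / (1 + [H⁺]/K2 + [H⁺]²/(K1K2)) = 1 / (1 + 10^+2.78 + 10^+1.70)
   = 1 / (1 + 602.56 + 50.119) = 1/653.68 = 0.001530

α₂ = 0.00153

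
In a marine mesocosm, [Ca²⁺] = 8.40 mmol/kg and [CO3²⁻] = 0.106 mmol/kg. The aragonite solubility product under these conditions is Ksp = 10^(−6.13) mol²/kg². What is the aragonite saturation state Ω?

Ω = 1.20

Ksp = 10^(−6.13) = 7.413×10^-7
Ω = [Ca²⁺][CO3²⁻]/Ksp = (8.40×10^-3)(0.106×10^-3) / 7.413×10^-7 = 1.20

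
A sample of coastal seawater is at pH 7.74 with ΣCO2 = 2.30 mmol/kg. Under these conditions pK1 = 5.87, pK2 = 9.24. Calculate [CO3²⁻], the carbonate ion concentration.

α₂ = 1 / (1 + [H⁺]/K2 + [H⁺]²/(K1K2)) = 1 / (1 + 10^+1.50 + 10^-0.37)
   = 1 / (1 + 31.623 + 0.42658) = 1/33.049 = 0.03026
[CO3²⁻] = α₂ × DIC = 0.03026 × 2.30 = 0.0696 mmol/kg

[CO3²⁻] = 0.0696 mmol/kg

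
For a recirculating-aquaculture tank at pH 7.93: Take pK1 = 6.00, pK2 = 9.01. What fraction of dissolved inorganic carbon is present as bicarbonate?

α₁ = 1 / (1 + [H⁺]/K1 + K2/[H⁺]) = 1 / (1 + 10^-1.93 + 10^-1.08)
   = 1 / (1 + 0.011749 + 0.083176) = 1/1.0949 = 0.9133

α₁ = 0.913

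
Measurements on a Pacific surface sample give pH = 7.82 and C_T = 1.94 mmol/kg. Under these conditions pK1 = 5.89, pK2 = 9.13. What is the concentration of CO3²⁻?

[CO3²⁻] = 0.0896 mmol/kg

α₂ = 1 / (1 + [H⁺]/K2 + [H⁺]²/(K1K2)) = 1 / (1 + 10^+1.31 + 10^-0.62)
   = 1 / (1 + 20.417 + 0.23988) = 1/21.657 = 0.04617
[CO3²⁻] = α₂ × DIC = 0.04617 × 1.94 = 0.0896 mmol/kg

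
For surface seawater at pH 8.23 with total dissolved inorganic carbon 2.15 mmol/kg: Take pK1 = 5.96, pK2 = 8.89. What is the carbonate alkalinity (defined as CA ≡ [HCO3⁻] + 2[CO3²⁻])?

CA = 2.52 mmol/kg

CA = [HCO3⁻] + 2[CO3²⁻] = (α₁ + 2α₂)·DIC
At pH 8.23: [H⁺]/K1 = 10^-2.27 = 0.0053703, K2/[H⁺] = 10^-0.66 = 0.21878
α₁ = 1/(1 + 0.0053703 + 0.21878) = 1/1.2241 = 0.8169; α₂ = α₁·K2/[H⁺] = 0.1787
α₁ + 2α₂ = 1.1743
CA = 1.1743 × 2.15 = 2.52 mmol/kg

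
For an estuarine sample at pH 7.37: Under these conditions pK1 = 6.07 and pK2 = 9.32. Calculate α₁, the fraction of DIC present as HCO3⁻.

α₁ = 0.942

α₁ = 1 / (1 + [H⁺]/K1 + K2/[H⁺]) = 1 / (1 + 10^-1.30 + 10^-1.95)
   = 1 / (1 + 0.050119 + 0.011220) = 1/1.0613 = 0.9422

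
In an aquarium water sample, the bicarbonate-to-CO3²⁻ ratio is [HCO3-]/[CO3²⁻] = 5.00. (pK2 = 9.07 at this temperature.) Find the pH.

pH = 8.37

From K2 = [H⁺][CO3²⁻]/[HCO3-]:  pH = pK2 − log₁₀([HCO3-]/[CO3²⁻])
log₁₀(5.00) = +0.699
pH = 9.07 − (+0.699) = 8.37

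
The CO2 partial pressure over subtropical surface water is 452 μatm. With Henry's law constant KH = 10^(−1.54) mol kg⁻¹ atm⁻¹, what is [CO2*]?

[CO2*] = 13.0 μmol/kg

KH = 10^(−1.54) = 2.884×10^-2 mol kg⁻¹ atm⁻¹
[CO2*] = KH · pCO2 = 2.884×10^-2 × 452×10^-6 atm = 1.30×10^-5 mol/kg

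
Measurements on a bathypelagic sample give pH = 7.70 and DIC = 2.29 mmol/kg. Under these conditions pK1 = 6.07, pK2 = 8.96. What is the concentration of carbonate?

α₂ = 1 / (1 + [H⁺]/K2 + [H⁺]²/(K1K2)) = 1 / (1 + 10^+1.26 + 10^-0.37)
   = 1 / (1 + 18.197 + 0.42658) = 1/19.624 = 0.05096
[CO3²⁻] = α₂ × DIC = 0.05096 × 2.29 = 0.117 mmol/kg

[CO3²⁻] = 0.117 mmol/kg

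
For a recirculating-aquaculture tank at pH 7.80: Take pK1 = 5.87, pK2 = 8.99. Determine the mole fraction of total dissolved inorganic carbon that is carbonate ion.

α₂ = 1 / (1 + [H⁺]/K2 + [H⁺]²/(K1K2)) = 1 / (1 + 10^+1.19 + 10^-0.74)
   = 1 / (1 + 15.488 + 0.18197) = 1/16.670 = 0.05999

α₂ = 0.0600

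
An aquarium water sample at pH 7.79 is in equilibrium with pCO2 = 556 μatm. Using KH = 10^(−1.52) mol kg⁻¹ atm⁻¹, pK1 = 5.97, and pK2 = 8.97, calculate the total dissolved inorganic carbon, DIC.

DIC = 1.20 mmol/kg

[CO2*] = KH · pCO2 = 10^(−1.52) × 556×10^-6 = 1.679×10^-5 mol/kg
α₀ = 1/(1 + K1/[H⁺] + K1K2/[H⁺]²) = 1/(1 + 10^+1.82 + 10^+0.64) = 0.01400
DIC = [CO2*]/α₀ = 1.679×10^-5 / 0.01400 = 1.20 mmol/kg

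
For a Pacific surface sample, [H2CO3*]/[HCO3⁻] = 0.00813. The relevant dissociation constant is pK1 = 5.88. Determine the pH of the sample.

pH = 7.97

From K1 = [H⁺][HCO3⁻]/[H2CO3*]:  pH = pK1 − log₁₀([H2CO3*]/[HCO3⁻])
log₁₀(0.00813) = -2.090
pH = 5.88 − (-2.090) = 7.97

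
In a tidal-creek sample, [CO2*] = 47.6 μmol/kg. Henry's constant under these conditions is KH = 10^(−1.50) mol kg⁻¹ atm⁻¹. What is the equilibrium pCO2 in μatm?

KH = 10^(−1.50) = 3.162×10^-2 mol kg⁻¹ atm⁻¹
pCO2 = [CO2*]/KH = 47.6×10^-6 / 3.162×10^-2 = 1.51×10^-3 atm = 1510 μatm

pCO2 = 1510 μatm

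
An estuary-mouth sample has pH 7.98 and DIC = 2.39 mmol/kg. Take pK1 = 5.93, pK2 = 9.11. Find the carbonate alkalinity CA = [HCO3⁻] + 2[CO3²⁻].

CA = 2.53 mmol/kg

CA = [HCO3⁻] + 2[CO3²⁻] = (α₁ + 2α₂)·DIC
At pH 7.98: [H⁺]/K1 = 10^-2.05 = 0.0089125, K2/[H⁺] = 10^-1.13 = 0.074131
α₁ = 1/(1 + 0.0089125 + 0.074131) = 1/1.0830 = 0.9233; α₂ = α₁·K2/[H⁺] = 0.06845
α₁ + 2α₂ = 1.0602
CA = 1.0602 × 2.39 = 2.53 mmol/kg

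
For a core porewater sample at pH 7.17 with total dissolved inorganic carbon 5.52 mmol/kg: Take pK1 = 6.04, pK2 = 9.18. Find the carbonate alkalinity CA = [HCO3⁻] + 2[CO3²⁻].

CA = [HCO3⁻] + 2[CO3²⁻] = (α₁ + 2α₂)·DIC
At pH 7.17: [H⁺]/K1 = 10^-1.13 = 0.074131, K2/[H⁺] = 10^-2.01 = 0.0097724
α₁ = 1/(1 + 0.074131 + 0.0097724) = 1/1.0839 = 0.9226; α₂ = α₁·K2/[H⁺] = 0.009016
α₁ + 2α₂ = 0.9406
CA = 0.9406 × 5.52 = 5.19 mmol/kg

CA = 5.19 mmol/kg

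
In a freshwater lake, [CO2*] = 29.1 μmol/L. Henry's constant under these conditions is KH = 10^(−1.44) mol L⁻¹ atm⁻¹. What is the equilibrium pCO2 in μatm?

pCO2 = 801 μatm

KH = 10^(−1.44) = 3.631×10^-2 mol L⁻¹ atm⁻¹
pCO2 = [CO2*]/KH = 29.1×10^-6 / 3.631×10^-2 = 8.01×10^-4 atm = 801 μatm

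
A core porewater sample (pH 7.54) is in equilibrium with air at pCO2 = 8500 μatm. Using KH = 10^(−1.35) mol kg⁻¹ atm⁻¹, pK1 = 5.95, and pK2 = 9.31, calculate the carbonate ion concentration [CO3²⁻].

[CO3²⁻] = 0.251 mmol/kg

[CO2*] = KH · pCO2 = 10^(−1.35) × 8500×10^-6 = 3.797×10^-4 mol/kg
α₀ = 1/(1 + K1/[H⁺] + K1K2/[H⁺]²) = 1/(1 + 10^+1.59 + 10^-0.18) = 0.02465
DIC = [CO2*]/α₀ = 3.797×10^-4 / 0.02465 = 15.40 mmol/kg
[CO3²⁻] = α₂·DIC; α₂ = 0.01629, so [CO3²⁻] = 0.01629 × 15.40 = 0.251 mmol/kg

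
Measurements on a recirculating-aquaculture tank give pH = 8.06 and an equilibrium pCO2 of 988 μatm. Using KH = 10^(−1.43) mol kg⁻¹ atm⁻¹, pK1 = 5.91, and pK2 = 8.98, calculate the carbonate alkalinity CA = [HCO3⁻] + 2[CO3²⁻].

[CO2*] = KH · pCO2 = 10^(−1.43) × 988×10^-6 = 3.671×10^-5 mol/kg
α₀ = 1/(1 + K1/[H⁺] + K1K2/[H⁺]²) = 1/(1 + 10^+2.15 + 10^+1.23) = 0.006280
DIC = [CO2*]/α₀ = 3.671×10^-5 / 0.006280 = 5.845 mmol/kg
CA = (α₁ + 2α₂)·DIC = (0.8871 + 2×0.1066) × 5.845 = 6.43 mmol/kg

CA = 6.43 mmol/kg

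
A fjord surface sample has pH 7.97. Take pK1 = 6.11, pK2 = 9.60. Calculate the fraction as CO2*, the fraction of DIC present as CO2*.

α₀ = 1 / (1 + K1/[H⁺] + K1K2/[H⁺]²) = 1 / (1 + 10^+1.86 + 10^+0.23)
   = 1 / (1 + 72.444 + 1.6982) = 1/75.142 = 0.01331

α₀ = 0.0133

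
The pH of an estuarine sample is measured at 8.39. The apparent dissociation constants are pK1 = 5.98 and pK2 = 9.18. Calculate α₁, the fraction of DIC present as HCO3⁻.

α₁ = 1 / (1 + [H⁺]/K1 + K2/[H⁺]) = 1 / (1 + 10^-2.41 + 10^-0.79)
   = 1 / (1 + 0.0038905 + 0.16218) = 1/1.1661 = 0.8576

α₁ = 0.858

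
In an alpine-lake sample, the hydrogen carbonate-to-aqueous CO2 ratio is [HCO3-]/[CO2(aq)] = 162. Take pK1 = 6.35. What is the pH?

From K1 = [H⁺][HCO3-]/[CO2(aq)]:  pH = pK1 + log₁₀([HCO3-]/[CO2(aq)])
log₁₀(162) = +2.210
pH = 6.35 + (+2.210) = 8.56

pH = 8.56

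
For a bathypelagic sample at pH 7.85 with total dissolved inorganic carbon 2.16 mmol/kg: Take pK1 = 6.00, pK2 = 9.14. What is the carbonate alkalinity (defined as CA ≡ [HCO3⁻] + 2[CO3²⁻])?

CA = 2.24 mmol/kg

CA = [HCO3⁻] + 2[CO3²⁻] = (α₁ + 2α₂)·DIC
At pH 7.85: [H⁺]/K1 = 10^-1.85 = 0.014125, K2/[H⁺] = 10^-1.29 = 0.051286
α₁ = 1/(1 + 0.014125 + 0.051286) = 1/1.0654 = 0.9386; α₂ = α₁·K2/[H⁺] = 0.04814
α₁ + 2α₂ = 1.0349
CA = 1.0349 × 2.16 = 2.24 mmol/kg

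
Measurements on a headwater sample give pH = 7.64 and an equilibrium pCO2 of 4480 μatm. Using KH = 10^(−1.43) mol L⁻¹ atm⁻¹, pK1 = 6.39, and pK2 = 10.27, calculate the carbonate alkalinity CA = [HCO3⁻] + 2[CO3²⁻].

[CO2*] = KH · pCO2 = 10^(−1.43) × 4480×10^-6 = 1.664×10^-4 mol/L
α₀ = 1/(1 + K1/[H⁺] + K1K2/[H⁺]²) = 1/(1 + 10^+1.25 + 10^-1.38) = 0.05312
DIC = [CO2*]/α₀ = 1.664×10^-4 / 0.05312 = 3.133 mmol/L
CA = (α₁ + 2α₂)·DIC = (0.9447 + 2×0.002215) × 3.133 = 2.97 mmol/L

CA = 2.97 mmol/L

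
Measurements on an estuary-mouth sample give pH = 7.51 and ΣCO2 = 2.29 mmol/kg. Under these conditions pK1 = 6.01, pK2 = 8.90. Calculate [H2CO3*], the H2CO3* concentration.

[CO2*] = 0.0675 mmol/kg

α₀ = 1 / (1 + K1/[H⁺] + K1K2/[H⁺]²) = 1 / (1 + 10^+1.50 + 10^+0.11)
   = 1 / (1 + 31.623 + 1.2882) = 1/33.911 = 0.02949
[CO2*] = α₀ × DIC = 0.02949 × 2.29 = 0.0675 mmol/kg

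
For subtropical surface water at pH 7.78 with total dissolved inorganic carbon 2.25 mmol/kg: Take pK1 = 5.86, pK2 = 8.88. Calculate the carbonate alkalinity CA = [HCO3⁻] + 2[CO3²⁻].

CA = [HCO3⁻] + 2[CO3²⁻] = (α₁ + 2α₂)·DIC
At pH 7.78: [H⁺]/K1 = 10^-1.92 = 0.012023, K2/[H⁺] = 10^-1.10 = 0.079433
α₁ = 1/(1 + 0.012023 + 0.079433) = 1/1.0915 = 0.9162; α₂ = α₁·K2/[H⁺] = 0.07278
α₁ + 2α₂ = 1.0618
CA = 1.0618 × 2.25 = 2.39 mmol/kg

CA = 2.39 mmol/kg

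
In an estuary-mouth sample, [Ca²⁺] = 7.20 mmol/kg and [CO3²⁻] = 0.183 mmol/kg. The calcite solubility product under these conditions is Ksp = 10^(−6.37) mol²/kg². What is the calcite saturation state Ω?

Ω = 3.09

Ksp = 10^(−6.37) = 4.266×10^-7
Ω = [Ca²⁺][CO3²⁻]/Ksp = (7.20×10^-3)(0.183×10^-3) / 4.266×10^-7 = 3.09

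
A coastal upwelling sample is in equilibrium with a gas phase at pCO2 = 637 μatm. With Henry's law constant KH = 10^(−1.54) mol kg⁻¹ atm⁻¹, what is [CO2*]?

KH = 10^(−1.54) = 2.884×10^-2 mol kg⁻¹ atm⁻¹
[CO2*] = KH · pCO2 = 2.884×10^-2 × 637×10^-6 atm = 1.84×10^-5 mol/kg

[CO2*] = 18.4 μmol/kg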